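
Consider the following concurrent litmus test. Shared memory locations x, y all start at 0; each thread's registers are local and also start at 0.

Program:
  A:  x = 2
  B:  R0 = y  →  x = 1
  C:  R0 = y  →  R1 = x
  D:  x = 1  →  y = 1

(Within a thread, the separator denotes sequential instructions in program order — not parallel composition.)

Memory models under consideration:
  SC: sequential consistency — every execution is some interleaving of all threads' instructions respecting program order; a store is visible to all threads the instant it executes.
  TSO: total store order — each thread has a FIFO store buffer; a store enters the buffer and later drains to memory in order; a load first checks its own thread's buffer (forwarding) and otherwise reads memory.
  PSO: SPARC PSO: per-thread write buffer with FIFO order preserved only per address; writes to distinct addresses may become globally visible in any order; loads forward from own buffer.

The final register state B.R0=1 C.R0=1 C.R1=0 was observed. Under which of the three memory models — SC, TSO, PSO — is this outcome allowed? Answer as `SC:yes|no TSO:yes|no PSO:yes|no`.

outcome vector order: (B.R0,C.R0,C.R1)
SC: 10 outcomes — {0/0/0; 0/0/1; 0/0/2; 0/1/1; 0/1/2; 1/0/0; 1/0/1; 1/0/2; 1/1/1; 1/1/2}
TSO: 10 outcomes — {0/0/0; 0/0/1; 0/0/2; 0/1/1; 0/1/2; 1/0/0; 1/0/1; 1/0/2; 1/1/1; 1/1/2}
PSO: 12 outcomes — {0/0/0; 0/0/1; 0/0/2; 0/1/0; 0/1/1; 0/1/2; 1/0/0; 1/0/1; 1/0/2; 1/1/0; 1/1/1; 1/1/2}
target 1/1/0 ∈ {PSO}

SC:no TSO:no PSO:yes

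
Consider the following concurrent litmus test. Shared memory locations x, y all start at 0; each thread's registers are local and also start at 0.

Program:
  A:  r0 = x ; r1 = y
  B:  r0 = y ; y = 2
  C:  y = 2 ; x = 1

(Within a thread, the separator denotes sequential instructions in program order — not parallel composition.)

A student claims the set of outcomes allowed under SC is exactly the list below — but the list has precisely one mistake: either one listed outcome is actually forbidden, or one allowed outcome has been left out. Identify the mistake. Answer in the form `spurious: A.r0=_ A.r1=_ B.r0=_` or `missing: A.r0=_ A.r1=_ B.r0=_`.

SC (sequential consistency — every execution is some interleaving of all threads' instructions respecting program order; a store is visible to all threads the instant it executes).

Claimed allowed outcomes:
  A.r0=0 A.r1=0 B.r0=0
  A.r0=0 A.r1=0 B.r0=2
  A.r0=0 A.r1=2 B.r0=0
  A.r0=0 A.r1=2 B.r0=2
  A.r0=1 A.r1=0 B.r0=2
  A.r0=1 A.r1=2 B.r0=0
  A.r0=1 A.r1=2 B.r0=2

spurious: A.r0=1 A.r1=0 B.r0=2

outcome vector order: (A.r0,A.r1,B.r0)
under SC → <0 0 0> <0 0 2> <0 2 0> <0 2 2> <1 2 0> <1 2 2>
claimed∖SC = {<1 0 2>}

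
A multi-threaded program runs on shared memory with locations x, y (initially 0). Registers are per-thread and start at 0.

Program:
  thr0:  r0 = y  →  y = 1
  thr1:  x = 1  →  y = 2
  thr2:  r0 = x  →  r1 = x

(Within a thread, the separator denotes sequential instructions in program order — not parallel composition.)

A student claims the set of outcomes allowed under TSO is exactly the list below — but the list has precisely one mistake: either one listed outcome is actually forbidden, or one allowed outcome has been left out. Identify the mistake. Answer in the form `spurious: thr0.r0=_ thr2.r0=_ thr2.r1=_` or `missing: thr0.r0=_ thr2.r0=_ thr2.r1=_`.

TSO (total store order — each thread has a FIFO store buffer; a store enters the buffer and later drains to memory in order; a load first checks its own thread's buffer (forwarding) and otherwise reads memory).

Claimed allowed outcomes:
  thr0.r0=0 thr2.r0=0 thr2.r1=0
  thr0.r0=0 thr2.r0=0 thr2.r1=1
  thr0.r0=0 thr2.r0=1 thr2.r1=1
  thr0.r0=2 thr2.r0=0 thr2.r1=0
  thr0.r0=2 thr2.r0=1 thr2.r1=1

outcome vector order: (thr0.r0,thr2.r0,thr2.r1)
TSO: 6 outcomes — {000; 001; 011; 200; 201; 211}
TSO∖claimed = {201}

missing: thr0.r0=2 thr2.r0=0 thr2.r1=1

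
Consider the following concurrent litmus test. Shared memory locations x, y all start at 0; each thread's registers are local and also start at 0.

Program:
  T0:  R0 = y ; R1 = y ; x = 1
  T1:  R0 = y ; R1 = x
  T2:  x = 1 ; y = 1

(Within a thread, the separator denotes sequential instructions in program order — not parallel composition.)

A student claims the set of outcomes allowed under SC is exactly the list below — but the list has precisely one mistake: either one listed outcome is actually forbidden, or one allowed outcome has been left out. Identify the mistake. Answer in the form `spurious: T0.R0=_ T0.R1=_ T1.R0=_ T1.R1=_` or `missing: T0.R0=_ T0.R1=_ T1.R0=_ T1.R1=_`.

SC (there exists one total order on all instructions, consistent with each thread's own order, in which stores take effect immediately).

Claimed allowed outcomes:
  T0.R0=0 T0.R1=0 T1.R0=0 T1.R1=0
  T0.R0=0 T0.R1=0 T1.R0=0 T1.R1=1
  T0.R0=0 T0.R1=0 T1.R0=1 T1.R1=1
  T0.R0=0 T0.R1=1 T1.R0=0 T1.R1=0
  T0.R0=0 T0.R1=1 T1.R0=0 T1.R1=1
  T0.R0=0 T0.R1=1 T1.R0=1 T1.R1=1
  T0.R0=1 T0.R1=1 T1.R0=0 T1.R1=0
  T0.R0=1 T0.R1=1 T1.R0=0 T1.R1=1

outcome vector order: (T0.R0,T0.R1,T1.R0,T1.R1)
SC (9): 0000; 0001; 0011; 0100; 0101; 0111; 1100; 1101; 1111
SC∖claimed = {1111}

missing: T0.R0=1 T0.R1=1 T1.R0=1 T1.R1=1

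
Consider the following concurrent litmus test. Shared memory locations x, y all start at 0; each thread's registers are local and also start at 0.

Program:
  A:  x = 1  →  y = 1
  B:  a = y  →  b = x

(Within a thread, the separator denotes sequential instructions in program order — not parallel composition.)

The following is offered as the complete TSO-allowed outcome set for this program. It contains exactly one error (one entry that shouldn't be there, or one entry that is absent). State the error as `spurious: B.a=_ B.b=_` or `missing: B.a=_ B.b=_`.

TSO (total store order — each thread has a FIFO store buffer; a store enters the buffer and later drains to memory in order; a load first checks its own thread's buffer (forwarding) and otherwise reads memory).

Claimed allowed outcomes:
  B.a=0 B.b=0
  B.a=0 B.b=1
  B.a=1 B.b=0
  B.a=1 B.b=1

outcome vector order: (B.a,B.b)
under TSO → <0 0> <0 1> <1 1>
claimed∖TSO = {<1 0>}

spurious: B.a=1 B.b=0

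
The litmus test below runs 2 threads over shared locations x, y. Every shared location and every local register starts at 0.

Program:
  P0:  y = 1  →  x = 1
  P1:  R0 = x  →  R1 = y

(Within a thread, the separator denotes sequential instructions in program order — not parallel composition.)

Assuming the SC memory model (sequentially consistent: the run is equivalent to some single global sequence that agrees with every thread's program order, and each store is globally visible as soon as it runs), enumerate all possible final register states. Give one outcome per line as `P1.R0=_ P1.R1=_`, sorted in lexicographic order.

P1.R0=0 P1.R1=0
P1.R0=0 P1.R1=1
P1.R0=1 P1.R1=1

outcome vector order: (P1.R0,P1.R1)
|SC outcomes| = 3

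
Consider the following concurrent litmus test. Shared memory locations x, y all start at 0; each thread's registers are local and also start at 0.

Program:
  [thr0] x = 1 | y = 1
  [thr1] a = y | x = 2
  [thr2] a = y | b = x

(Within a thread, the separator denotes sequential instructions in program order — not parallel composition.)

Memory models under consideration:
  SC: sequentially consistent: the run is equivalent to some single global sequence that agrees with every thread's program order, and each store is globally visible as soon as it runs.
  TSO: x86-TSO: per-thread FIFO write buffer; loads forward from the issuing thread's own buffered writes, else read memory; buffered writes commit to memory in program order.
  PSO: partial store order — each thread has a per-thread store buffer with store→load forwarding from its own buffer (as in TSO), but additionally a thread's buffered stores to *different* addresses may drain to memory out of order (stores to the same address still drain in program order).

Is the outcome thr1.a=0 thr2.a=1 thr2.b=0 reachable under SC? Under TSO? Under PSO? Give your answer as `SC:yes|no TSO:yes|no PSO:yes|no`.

outcome vector order: (thr1.a,thr2.a,thr2.b)
SC (10): (0,0,0) (0,0,1) (0,0,2) (0,1,1) (0,1,2) (1,0,0) (1,0,1) (1,0,2) (1,1,1) (1,1,2)
TSO (10): (0,0,0) (0,0,1) (0,0,2) (0,1,1) (0,1,2) (1,0,0) (1,0,1) (1,0,2) (1,1,1) (1,1,2)
PSO (12): (0,0,0) (0,0,1) (0,0,2) (0,1,0) (0,1,1) (0,1,2) (1,0,0) (1,0,1) (1,0,2) (1,1,0) (1,1,1) (1,1,2)
target (0,1,0) ∈ {PSO}

SC:no TSO:no PSO:yes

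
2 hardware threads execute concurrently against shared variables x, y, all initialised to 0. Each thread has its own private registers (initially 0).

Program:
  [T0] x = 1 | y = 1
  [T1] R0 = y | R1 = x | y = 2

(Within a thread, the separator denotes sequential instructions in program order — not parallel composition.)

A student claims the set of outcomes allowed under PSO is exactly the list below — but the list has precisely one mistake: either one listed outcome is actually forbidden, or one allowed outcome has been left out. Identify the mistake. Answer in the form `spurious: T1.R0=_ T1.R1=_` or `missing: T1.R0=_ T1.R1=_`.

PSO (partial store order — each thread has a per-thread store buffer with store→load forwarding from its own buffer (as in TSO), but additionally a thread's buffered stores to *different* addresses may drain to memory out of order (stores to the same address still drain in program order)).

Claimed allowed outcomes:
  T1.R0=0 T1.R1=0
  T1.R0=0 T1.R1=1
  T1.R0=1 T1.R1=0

missing: T1.R0=1 T1.R1=1

outcome vector order: (T1.R0,T1.R1)
PSO: 4 outcomes — {(0,0) (0,1) (1,0) (1,1)}
PSO∖claimed = {(1,1)}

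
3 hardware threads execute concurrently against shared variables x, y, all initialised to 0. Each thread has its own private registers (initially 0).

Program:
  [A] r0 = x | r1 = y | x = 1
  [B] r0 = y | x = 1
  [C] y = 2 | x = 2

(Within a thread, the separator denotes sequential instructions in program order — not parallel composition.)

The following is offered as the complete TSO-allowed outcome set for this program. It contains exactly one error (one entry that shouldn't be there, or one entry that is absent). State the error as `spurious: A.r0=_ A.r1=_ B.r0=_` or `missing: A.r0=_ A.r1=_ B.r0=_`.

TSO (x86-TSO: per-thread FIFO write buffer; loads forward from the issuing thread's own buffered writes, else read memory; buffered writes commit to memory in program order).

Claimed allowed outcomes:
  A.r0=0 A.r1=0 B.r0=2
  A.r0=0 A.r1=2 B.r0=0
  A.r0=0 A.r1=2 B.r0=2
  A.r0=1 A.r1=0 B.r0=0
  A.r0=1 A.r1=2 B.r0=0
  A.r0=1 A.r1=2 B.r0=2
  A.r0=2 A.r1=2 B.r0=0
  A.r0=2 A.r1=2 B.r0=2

outcome vector order: (A.r0,A.r1,B.r0)
TSO: 9 outcomes — {0/0/0; 0/0/2; 0/2/0; 0/2/2; 1/0/0; 1/2/0; 1/2/2; 2/2/0; 2/2/2}
TSO∖claimed = {0/0/0}

missing: A.r0=0 A.r1=0 B.r0=0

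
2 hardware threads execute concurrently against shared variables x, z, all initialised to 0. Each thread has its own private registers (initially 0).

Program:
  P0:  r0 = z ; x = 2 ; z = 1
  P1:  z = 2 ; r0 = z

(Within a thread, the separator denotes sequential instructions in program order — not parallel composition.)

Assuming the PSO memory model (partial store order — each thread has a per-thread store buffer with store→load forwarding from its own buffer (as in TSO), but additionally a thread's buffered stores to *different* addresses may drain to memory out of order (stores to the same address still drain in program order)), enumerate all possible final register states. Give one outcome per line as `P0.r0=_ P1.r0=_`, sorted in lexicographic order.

outcome vector order: (P0.r0,P1.r0)
|PSO outcomes| = 4

P0.r0=0 P1.r0=1
P0.r0=0 P1.r0=2
P0.r0=2 P1.r0=1
P0.r0=2 P1.r0=2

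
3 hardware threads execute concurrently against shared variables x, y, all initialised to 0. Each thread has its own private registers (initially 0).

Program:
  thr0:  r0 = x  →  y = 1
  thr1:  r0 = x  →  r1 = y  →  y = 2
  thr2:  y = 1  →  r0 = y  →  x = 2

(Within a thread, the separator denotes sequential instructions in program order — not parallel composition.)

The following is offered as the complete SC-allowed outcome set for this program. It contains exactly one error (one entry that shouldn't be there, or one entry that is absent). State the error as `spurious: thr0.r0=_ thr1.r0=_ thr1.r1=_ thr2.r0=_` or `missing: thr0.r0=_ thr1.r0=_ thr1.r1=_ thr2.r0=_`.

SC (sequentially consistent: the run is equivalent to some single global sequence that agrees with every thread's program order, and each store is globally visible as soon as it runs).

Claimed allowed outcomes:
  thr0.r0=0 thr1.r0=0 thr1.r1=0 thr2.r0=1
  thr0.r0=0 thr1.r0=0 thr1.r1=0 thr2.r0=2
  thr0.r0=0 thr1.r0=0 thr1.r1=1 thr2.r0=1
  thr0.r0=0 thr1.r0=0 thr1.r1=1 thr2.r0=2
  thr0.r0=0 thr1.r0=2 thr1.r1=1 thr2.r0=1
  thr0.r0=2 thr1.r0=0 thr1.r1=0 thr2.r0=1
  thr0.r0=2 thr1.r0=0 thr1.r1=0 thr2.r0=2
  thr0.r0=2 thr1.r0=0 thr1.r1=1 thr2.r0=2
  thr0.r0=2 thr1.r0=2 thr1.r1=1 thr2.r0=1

outcome vector order: (thr0.r0,thr1.r0,thr1.r1,thr2.r0)
under SC → 0001, 0002, 0011, 0012, 0211, 2001, 2002, 2011, 2012, 2211
SC∖claimed = {2011}

missing: thr0.r0=2 thr1.r0=0 thr1.r1=1 thr2.r0=1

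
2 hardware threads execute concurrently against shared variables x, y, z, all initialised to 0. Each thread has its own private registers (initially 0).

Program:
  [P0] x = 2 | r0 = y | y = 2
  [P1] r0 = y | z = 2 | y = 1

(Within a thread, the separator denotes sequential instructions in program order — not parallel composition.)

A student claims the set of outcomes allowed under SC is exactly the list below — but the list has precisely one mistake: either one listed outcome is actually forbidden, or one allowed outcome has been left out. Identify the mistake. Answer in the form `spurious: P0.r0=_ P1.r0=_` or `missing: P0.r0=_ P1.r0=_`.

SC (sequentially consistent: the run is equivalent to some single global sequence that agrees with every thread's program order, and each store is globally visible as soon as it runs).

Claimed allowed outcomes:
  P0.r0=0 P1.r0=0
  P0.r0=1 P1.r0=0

missing: P0.r0=0 P1.r0=2

outcome vector order: (P0.r0,P1.r0)
SC (3): (0,0), (0,2), (1,0)
SC∖claimed = {(0,2)}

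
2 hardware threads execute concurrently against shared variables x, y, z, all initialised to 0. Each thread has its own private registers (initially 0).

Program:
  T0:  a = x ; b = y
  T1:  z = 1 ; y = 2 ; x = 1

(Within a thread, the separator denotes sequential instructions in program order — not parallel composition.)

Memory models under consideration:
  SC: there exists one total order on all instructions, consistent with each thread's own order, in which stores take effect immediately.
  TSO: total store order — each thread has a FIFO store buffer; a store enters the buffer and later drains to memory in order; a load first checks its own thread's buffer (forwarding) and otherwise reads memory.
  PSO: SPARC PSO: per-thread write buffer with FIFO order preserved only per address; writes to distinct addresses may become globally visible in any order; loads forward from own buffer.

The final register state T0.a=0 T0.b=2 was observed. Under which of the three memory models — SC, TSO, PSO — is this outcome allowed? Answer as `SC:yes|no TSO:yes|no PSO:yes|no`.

outcome vector order: (T0.a,T0.b)
[SC] allowed = {(0,0), (0,2), (1,2)}
[TSO] allowed = {(0,0), (0,2), (1,2)}
[PSO] allowed = {(0,0), (0,2), (1,0), (1,2)}
target (0,2) ∈ {SC,TSO,PSO}

SC:yes TSO:yes PSO:yes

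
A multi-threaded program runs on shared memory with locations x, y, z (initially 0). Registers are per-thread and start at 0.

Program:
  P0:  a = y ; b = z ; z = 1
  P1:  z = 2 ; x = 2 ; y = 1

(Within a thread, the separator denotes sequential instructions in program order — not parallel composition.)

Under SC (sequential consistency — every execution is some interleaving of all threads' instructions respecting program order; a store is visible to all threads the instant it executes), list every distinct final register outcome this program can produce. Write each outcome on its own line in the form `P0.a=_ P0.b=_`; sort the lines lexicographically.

outcome vector order: (P0.a,P0.b)
|SC outcomes| = 3

P0.a=0 P0.b=0
P0.a=0 P0.b=2
P0.a=1 P0.b=2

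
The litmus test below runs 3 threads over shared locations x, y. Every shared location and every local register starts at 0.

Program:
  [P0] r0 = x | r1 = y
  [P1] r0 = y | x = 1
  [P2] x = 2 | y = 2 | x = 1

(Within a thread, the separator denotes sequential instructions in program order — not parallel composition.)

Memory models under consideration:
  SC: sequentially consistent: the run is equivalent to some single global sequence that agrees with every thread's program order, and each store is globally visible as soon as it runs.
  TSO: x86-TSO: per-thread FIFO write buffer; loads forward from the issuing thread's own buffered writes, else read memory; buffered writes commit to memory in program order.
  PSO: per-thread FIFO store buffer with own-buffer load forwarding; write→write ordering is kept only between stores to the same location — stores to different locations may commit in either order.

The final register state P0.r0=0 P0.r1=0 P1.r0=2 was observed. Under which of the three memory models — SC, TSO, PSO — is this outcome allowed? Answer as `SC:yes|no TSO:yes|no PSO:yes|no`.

SC:yes TSO:yes PSO:yes

outcome vector order: (P0.r0,P0.r1,P1.r0)
SC: 11 outcomes — {000 002 020 022 100 120 122 200 202 220 222}
TSO: 11 outcomes — {000 002 020 022 100 120 122 200 202 220 222}
PSO: 12 outcomes — {000 002 020 022 100 102 120 122 200 202 220 222}
target 002 ∈ {SC,TSO,PSO}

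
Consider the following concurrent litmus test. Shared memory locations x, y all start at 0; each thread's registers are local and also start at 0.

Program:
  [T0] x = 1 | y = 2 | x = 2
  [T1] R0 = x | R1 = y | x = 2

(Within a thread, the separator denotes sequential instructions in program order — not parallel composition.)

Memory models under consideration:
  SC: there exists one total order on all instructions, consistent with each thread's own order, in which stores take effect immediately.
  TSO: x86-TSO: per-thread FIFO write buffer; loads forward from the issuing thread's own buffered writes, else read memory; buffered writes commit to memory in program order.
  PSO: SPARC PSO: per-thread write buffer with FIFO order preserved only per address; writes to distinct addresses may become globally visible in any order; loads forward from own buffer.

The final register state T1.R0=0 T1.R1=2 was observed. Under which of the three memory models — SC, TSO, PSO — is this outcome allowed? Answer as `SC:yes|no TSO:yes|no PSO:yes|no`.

outcome vector order: (T1.R0,T1.R1)
SC: 5 outcomes — {0/0, 0/2, 1/0, 1/2, 2/2}
TSO: 5 outcomes — {0/0, 0/2, 1/0, 1/2, 2/2}
PSO: 6 outcomes — {0/0, 0/2, 1/0, 1/2, 2/0, 2/2}
target 0/2 ∈ {SC,TSO,PSO}

SC:yes TSO:yes PSO:yes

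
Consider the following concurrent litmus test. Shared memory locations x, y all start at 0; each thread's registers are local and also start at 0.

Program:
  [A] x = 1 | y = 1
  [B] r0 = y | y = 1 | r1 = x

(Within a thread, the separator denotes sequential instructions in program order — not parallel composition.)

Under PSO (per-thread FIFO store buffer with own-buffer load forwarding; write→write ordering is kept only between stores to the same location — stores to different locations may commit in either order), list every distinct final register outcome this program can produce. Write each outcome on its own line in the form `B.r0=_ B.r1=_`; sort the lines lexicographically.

outcome vector order: (B.r0,B.r1)
|PSO outcomes| = 4

B.r0=0 B.r1=0
B.r0=0 B.r1=1
B.r0=1 B.r1=0
B.r0=1 B.r1=1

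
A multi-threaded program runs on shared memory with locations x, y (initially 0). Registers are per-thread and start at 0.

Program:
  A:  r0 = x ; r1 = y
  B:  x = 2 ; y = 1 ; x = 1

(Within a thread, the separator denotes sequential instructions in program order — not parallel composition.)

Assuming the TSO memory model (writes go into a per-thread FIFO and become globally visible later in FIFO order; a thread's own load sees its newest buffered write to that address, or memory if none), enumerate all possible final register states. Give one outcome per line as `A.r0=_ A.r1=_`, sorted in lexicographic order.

outcome vector order: (A.r0,A.r1)
|TSO outcomes| = 5

A.r0=0 A.r1=0
A.r0=0 A.r1=1
A.r0=1 A.r1=1
A.r0=2 A.r1=0
A.r0=2 A.r1=1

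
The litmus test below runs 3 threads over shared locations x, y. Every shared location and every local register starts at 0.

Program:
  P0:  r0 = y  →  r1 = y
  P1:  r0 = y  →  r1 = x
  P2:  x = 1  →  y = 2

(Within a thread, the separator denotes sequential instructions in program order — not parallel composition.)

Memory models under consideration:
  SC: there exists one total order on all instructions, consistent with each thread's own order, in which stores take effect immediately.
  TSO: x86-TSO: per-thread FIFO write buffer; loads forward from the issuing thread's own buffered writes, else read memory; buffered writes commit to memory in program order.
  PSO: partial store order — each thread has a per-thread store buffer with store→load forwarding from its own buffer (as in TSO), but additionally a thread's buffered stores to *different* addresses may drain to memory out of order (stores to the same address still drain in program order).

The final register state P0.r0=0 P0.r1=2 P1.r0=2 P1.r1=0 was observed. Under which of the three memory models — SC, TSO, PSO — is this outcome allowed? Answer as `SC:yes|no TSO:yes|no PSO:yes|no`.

SC:no TSO:no PSO:yes

outcome vector order: (P0.r0,P0.r1,P1.r0,P1.r1)
[SC] allowed = {0/0/0/0 0/0/0/1 0/0/2/1 0/2/0/0 0/2/0/1 0/2/2/1 2/2/0/0 2/2/0/1 2/2/2/1}
[TSO] allowed = {0/0/0/0 0/0/0/1 0/0/2/1 0/2/0/0 0/2/0/1 0/2/2/1 2/2/0/0 2/2/0/1 2/2/2/1}
[PSO] allowed = {0/0/0/0 0/0/0/1 0/0/2/0 0/0/2/1 0/2/0/0 0/2/0/1 0/2/2/0 0/2/2/1 2/2/0/0 2/2/0/1 2/2/2/0 2/2/2/1}
target 0/2/2/0 ∈ {PSO}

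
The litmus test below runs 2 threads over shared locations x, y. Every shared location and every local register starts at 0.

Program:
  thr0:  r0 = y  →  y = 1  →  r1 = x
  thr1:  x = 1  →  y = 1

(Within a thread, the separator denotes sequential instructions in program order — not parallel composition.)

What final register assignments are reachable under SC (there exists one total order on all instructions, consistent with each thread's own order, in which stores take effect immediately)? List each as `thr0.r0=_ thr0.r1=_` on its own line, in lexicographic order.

outcome vector order: (thr0.r0,thr0.r1)
|SC outcomes| = 3

thr0.r0=0 thr0.r1=0
thr0.r0=0 thr0.r1=1
thr0.r0=1 thr0.r1=1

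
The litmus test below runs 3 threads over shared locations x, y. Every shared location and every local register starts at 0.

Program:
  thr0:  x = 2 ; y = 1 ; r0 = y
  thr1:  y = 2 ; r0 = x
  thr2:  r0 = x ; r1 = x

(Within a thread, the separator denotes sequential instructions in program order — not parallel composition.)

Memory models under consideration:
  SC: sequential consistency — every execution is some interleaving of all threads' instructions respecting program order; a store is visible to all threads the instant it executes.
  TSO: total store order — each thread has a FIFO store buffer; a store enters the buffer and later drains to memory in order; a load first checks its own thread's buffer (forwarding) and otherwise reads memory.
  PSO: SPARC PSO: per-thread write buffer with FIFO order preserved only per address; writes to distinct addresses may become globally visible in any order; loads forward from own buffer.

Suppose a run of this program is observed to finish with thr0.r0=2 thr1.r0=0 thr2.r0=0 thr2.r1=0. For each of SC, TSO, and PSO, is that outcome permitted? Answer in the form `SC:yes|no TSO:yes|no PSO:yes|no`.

SC:no TSO:yes PSO:yes

outcome vector order: (thr0.r0,thr1.r0,thr2.r0,thr2.r1)
SC: 9 outcomes — {(1,0,0,0) (1,0,0,2) (1,0,2,2) (1,2,0,0) (1,2,0,2) (1,2,2,2) (2,2,0,0) (2,2,0,2) (2,2,2,2)}
TSO: 12 outcomes — {(1,0,0,0) (1,0,0,2) (1,0,2,2) (1,2,0,0) (1,2,0,2) (1,2,2,2) (2,0,0,0) (2,0,0,2) (2,0,2,2) (2,2,0,0) (2,2,0,2) (2,2,2,2)}
PSO: 12 outcomes — {(1,0,0,0) (1,0,0,2) (1,0,2,2) (1,2,0,0) (1,2,0,2) (1,2,2,2) (2,0,0,0) (2,0,0,2) (2,0,2,2) (2,2,0,0) (2,2,0,2) (2,2,2,2)}
target (2,0,0,0) ∈ {TSO,PSO}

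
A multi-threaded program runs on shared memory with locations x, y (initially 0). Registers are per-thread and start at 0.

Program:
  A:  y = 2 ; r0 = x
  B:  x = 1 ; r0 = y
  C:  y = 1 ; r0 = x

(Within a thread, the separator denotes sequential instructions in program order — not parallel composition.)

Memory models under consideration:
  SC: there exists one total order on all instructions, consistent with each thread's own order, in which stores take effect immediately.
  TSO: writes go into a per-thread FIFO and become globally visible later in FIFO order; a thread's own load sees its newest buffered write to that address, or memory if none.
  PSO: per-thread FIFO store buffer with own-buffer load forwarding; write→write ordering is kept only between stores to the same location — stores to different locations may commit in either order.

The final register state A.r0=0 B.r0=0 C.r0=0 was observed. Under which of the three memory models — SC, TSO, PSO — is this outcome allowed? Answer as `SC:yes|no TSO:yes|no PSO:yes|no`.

outcome vector order: (A.r0,B.r0,C.r0)
SC (9): (0,1,0); (0,1,1); (0,2,0); (0,2,1); (1,0,1); (1,1,0); (1,1,1); (1,2,0); (1,2,1)
TSO (12): (0,0,0); (0,0,1); (0,1,0); (0,1,1); (0,2,0); (0,2,1); (1,0,0); (1,0,1); (1,1,0); (1,1,1); (1,2,0); (1,2,1)
PSO (12): (0,0,0); (0,0,1); (0,1,0); (0,1,1); (0,2,0); (0,2,1); (1,0,0); (1,0,1); (1,1,0); (1,1,1); (1,2,0); (1,2,1)
target (0,0,0) ∈ {TSO,PSO}

SC:no TSO:yes PSO:yes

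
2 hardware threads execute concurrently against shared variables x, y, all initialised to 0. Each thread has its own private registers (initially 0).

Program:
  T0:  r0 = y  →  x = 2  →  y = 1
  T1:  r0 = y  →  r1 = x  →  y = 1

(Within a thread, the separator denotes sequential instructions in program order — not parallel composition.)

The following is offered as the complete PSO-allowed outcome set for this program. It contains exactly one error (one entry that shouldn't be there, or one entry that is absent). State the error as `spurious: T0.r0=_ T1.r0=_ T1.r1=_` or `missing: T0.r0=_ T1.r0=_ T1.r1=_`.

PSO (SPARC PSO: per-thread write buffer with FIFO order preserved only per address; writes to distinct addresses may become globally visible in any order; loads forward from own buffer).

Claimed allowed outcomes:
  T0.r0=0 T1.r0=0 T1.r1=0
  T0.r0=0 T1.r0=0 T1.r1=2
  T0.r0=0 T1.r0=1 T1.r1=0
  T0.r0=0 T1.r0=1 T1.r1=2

outcome vector order: (T0.r0,T1.r0,T1.r1)
PSO: 5 outcomes — {0/0/0; 0/0/2; 0/1/0; 0/1/2; 1/0/0}
PSO∖claimed = {1/0/0}

missing: T0.r0=1 T1.r0=0 T1.r1=0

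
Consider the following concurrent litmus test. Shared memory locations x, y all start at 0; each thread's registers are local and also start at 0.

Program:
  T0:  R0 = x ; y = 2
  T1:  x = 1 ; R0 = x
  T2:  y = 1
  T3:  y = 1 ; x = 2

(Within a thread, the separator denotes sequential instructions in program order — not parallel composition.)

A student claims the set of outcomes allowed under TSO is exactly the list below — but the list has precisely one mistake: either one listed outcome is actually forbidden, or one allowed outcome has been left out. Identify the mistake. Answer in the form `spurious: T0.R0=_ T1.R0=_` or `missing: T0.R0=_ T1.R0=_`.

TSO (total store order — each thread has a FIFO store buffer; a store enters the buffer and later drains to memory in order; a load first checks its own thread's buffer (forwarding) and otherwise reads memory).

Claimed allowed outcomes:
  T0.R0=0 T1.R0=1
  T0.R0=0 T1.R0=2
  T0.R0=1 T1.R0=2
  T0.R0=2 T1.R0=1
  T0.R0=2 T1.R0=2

outcome vector order: (T0.R0,T1.R0)
under TSO → <0 1> <0 2> <1 1> <1 2> <2 1> <2 2>
TSO∖claimed = {<1 1>}

missing: T0.R0=1 T1.R0=1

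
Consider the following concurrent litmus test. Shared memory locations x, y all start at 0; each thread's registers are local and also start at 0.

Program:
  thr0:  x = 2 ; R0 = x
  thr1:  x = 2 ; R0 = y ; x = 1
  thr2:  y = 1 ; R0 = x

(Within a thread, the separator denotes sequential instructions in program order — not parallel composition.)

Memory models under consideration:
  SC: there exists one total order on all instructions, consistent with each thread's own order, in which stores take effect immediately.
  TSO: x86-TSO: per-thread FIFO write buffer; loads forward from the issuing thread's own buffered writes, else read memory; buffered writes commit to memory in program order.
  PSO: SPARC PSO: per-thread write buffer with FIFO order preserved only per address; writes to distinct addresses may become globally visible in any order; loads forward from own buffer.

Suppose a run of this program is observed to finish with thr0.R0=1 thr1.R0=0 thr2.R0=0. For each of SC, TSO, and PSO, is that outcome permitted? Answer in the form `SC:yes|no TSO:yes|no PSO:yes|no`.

outcome vector order: (thr0.R0,thr1.R0,thr2.R0)
under SC → <1 0 1>, <1 0 2>, <1 1 0>, <1 1 1>, <1 1 2>, <2 0 1>, <2 0 2>, <2 1 0>, <2 1 1>, <2 1 2>
under TSO → <1 0 0>, <1 0 1>, <1 0 2>, <1 1 0>, <1 1 1>, <1 1 2>, <2 0 0>, <2 0 1>, <2 0 2>, <2 1 0>, <2 1 1>, <2 1 2>
under PSO → <1 0 0>, <1 0 1>, <1 0 2>, <1 1 0>, <1 1 1>, <1 1 2>, <2 0 0>, <2 0 1>, <2 0 2>, <2 1 0>, <2 1 1>, <2 1 2>
target <1 0 0> ∈ {TSO,PSO}

SC:no TSO:yes PSO:yes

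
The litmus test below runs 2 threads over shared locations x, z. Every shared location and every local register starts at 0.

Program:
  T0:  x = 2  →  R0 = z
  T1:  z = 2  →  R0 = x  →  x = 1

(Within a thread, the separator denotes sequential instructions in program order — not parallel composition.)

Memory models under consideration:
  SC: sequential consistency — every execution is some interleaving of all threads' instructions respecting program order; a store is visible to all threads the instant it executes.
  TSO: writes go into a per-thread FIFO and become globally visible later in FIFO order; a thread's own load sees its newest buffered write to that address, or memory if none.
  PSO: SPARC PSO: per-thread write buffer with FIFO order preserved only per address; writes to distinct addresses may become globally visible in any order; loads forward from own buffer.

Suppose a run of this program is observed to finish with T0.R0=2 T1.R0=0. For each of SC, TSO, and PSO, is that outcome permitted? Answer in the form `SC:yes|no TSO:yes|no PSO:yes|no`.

SC:yes TSO:yes PSO:yes

outcome vector order: (T0.R0,T1.R0)
SC (3): <0 2>; <2 0>; <2 2>
TSO (4): <0 0>; <0 2>; <2 0>; <2 2>
PSO (4): <0 0>; <0 2>; <2 0>; <2 2>
target <2 0> ∈ {SC,TSO,PSO}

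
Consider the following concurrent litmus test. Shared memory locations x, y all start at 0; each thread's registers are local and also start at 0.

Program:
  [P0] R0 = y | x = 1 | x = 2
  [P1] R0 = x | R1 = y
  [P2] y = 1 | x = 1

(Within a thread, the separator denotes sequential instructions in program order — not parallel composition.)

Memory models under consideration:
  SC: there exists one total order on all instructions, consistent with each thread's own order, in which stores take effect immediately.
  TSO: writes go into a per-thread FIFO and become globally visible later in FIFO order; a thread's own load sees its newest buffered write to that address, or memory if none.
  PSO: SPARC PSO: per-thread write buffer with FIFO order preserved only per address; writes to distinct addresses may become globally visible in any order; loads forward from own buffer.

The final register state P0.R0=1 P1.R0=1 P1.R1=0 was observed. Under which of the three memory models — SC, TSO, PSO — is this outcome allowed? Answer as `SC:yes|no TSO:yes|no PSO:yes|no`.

outcome vector order: (P0.R0,P1.R0,P1.R1)
SC (10): 000; 001; 010; 011; 020; 021; 100; 101; 111; 121
TSO (10): 000; 001; 010; 011; 020; 021; 100; 101; 111; 121
PSO (11): 000; 001; 010; 011; 020; 021; 100; 101; 110; 111; 121
target 110 ∈ {PSO}

SC:no TSO:no PSO:yes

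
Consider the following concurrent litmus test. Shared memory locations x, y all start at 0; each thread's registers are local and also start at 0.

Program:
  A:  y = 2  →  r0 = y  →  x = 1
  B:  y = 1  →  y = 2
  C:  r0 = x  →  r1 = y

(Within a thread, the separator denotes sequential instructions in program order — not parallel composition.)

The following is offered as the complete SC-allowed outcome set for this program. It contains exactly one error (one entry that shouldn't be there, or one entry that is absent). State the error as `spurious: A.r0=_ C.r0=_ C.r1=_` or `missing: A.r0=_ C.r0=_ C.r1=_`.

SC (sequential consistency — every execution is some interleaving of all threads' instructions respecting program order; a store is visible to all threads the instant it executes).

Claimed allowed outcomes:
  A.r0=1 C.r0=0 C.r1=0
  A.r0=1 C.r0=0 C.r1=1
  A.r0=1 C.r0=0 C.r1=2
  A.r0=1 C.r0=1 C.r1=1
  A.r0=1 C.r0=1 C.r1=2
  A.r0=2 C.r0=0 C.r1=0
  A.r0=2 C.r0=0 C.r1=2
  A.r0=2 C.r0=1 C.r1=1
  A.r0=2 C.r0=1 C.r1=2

outcome vector order: (A.r0,C.r0,C.r1)
[SC] allowed = {1/0/0; 1/0/1; 1/0/2; 1/1/1; 1/1/2; 2/0/0; 2/0/1; 2/0/2; 2/1/1; 2/1/2}
SC∖claimed = {2/0/1}

missing: A.r0=2 C.r0=0 C.r1=1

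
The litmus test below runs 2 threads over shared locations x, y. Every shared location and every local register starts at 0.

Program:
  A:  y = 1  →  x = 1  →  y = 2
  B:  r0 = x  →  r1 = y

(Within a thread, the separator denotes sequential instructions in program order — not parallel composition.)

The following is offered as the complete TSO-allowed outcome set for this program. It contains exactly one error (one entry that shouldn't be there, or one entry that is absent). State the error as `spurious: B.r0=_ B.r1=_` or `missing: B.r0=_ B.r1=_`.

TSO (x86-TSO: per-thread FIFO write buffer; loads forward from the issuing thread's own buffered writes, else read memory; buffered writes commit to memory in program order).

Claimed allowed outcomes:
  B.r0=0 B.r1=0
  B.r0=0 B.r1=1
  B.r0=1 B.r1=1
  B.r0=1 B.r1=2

outcome vector order: (B.r0,B.r1)
under TSO → 0/0; 0/1; 0/2; 1/1; 1/2
TSO∖claimed = {0/2}

missing: B.r0=0 B.r1=2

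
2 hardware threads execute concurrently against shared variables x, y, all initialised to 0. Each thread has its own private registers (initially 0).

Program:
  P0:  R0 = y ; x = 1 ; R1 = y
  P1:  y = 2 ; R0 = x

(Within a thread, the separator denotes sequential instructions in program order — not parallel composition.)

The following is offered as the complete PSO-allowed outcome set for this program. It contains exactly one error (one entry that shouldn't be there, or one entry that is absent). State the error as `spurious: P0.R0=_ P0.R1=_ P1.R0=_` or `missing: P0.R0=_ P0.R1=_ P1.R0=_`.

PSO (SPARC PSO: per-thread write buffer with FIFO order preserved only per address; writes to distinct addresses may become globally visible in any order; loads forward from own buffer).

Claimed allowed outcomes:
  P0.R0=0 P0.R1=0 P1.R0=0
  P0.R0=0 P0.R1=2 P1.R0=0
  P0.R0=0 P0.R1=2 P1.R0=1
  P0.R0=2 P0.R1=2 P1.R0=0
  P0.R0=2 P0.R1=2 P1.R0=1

outcome vector order: (P0.R0,P0.R1,P1.R0)
PSO: 6 outcomes — {0/0/0, 0/0/1, 0/2/0, 0/2/1, 2/2/0, 2/2/1}
PSO∖claimed = {0/0/1}

missing: P0.R0=0 P0.R1=0 P1.R0=1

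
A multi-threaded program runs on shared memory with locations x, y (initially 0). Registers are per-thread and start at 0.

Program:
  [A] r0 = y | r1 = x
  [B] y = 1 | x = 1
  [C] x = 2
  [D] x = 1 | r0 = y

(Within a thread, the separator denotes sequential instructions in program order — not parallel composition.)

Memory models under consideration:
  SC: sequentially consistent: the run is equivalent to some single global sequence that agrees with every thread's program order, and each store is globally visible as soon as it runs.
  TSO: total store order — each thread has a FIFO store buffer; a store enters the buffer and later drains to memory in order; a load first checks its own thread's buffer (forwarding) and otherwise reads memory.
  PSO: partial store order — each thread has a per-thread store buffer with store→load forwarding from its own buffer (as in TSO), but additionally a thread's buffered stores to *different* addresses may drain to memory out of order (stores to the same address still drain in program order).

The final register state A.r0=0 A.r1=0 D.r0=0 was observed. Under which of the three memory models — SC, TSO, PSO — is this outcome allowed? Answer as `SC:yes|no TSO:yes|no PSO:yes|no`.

outcome vector order: (A.r0,A.r1,D.r0)
[SC] allowed = {(0,0,0); (0,0,1); (0,1,0); (0,1,1); (0,2,0); (0,2,1); (1,0,1); (1,1,0); (1,1,1); (1,2,0); (1,2,1)}
[TSO] allowed = {(0,0,0); (0,0,1); (0,1,0); (0,1,1); (0,2,0); (0,2,1); (1,0,0); (1,0,1); (1,1,0); (1,1,1); (1,2,0); (1,2,1)}
[PSO] allowed = {(0,0,0); (0,0,1); (0,1,0); (0,1,1); (0,2,0); (0,2,1); (1,0,0); (1,0,1); (1,1,0); (1,1,1); (1,2,0); (1,2,1)}
target (0,0,0) ∈ {SC,TSO,PSO}

SC:yes TSO:yes PSO:yes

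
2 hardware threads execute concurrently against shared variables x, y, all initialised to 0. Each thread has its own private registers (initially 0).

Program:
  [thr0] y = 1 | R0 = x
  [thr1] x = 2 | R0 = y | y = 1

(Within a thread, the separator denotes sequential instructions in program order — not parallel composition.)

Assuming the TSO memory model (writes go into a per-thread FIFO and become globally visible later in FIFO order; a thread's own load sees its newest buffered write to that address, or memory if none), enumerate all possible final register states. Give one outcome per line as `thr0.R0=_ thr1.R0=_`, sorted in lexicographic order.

outcome vector order: (thr0.R0,thr1.R0)
|TSO outcomes| = 4

thr0.R0=0 thr1.R0=0
thr0.R0=0 thr1.R0=1
thr0.R0=2 thr1.R0=0
thr0.R0=2 thr1.R0=1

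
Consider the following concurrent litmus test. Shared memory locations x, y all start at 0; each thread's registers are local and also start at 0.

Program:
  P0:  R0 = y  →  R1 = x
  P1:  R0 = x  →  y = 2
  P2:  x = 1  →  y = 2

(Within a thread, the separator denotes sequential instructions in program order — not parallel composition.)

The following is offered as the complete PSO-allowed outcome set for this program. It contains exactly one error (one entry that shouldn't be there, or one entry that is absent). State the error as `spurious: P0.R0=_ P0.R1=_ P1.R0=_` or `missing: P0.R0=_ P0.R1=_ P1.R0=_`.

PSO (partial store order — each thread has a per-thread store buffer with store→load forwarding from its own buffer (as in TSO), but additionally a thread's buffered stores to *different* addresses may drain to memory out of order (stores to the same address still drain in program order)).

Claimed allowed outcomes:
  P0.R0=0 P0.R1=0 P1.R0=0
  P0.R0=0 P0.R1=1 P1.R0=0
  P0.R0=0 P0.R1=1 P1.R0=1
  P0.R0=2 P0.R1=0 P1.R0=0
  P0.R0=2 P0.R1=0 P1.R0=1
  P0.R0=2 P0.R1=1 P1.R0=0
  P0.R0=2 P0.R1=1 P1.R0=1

outcome vector order: (P0.R0,P0.R1,P1.R0)
PSO: 8 outcomes — {(0,0,0); (0,0,1); (0,1,0); (0,1,1); (2,0,0); (2,0,1); (2,1,0); (2,1,1)}
PSO∖claimed = {(0,0,1)}

missing: P0.R0=0 P0.R1=0 P1.R0=1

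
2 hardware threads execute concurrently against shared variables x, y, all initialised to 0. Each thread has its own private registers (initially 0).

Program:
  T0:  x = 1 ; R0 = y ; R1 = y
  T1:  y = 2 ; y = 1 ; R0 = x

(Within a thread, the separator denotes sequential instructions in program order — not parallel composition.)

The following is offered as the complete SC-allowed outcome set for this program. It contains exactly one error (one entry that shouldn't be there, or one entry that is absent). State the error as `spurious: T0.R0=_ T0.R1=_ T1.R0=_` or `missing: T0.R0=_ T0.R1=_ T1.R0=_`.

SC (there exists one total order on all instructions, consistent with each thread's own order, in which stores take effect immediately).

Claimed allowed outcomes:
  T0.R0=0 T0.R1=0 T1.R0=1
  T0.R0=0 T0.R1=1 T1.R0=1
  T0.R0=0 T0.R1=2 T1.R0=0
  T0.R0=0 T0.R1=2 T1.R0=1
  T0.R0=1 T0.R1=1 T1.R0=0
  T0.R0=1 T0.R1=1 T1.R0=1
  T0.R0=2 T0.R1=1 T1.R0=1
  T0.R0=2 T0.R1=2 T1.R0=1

outcome vector order: (T0.R0,T0.R1,T1.R0)
SC (7): 001; 011; 021; 110; 111; 211; 221
claimed∖SC = {020}

spurious: T0.R0=0 T0.R1=2 T1.R0=0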